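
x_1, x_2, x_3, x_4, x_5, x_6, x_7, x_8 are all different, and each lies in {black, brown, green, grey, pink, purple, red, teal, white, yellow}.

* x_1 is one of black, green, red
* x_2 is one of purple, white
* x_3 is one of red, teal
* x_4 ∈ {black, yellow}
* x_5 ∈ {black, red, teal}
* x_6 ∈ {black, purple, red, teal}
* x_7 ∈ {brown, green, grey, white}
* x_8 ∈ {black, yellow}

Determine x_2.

white

The 2 variables x_4 and x_8 are confined to {black, yellow}, which locks those values in; drop them from x_1, x_5, x_6.
The 2 variables x_3 and x_5 are confined to {red, teal}, which locks those values in; drop them from x_1, x_6.
That leaves x_1 = green. So x_7 can't be green.
x_6 has just one choice, so x_6 = purple. So x_2 can't be purple.
So x_2 = white.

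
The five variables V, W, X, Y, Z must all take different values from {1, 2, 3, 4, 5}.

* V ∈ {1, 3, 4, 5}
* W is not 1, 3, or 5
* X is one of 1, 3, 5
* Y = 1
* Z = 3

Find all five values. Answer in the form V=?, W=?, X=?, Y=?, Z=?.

V=4, W=2, X=5, Y=1, Z=3

Y has just one choice, so Y = 1. Strike 1 from V, X.
Z must be 3 (only option left). Strike 3 from V, X.
X's domain is down to {5}, so X = 5. Strike 5 from V.
That leaves V = 4. Eliminate 4 elsewhere: W.
W's domain is down to {2}, so W = 2.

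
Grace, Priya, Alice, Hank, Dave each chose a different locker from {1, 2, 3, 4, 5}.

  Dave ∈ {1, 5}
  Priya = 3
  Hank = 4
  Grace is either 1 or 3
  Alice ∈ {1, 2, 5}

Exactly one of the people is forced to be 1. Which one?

Grace

Priya has just one choice, so Priya = 3. Strike 3 from Grace.
So 1 goes to Grace.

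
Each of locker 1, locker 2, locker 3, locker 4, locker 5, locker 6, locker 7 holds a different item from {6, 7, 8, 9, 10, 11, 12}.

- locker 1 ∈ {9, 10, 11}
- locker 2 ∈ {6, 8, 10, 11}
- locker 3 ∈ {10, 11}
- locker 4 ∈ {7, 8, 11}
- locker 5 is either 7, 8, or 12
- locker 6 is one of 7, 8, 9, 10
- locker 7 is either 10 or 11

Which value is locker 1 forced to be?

Among the 7 variables, 6 fits only locker 2 (and all 7 values in {6, 7, 8, 9, 10, 11, 12} must be used), so locker 2 = 6.
Among the 6 still-open variables, 12 fits only locker 5 (and all 6 values in {7, 8, 9, 10, 11, 12} must be used), so locker 5 = 12.
The 2 variables locker 3 and locker 7 are confined to {10, 11}, which locks those values in; drop them from locker 1, locker 4, locker 6.
So locker 1 = 9.

9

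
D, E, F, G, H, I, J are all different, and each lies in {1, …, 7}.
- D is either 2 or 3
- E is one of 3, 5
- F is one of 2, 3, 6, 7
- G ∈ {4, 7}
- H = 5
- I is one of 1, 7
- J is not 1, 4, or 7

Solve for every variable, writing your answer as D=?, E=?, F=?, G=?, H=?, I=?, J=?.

D=2, E=3, F=7, G=4, H=5, I=1, J=6

H's domain is down to {5}, so H = 5. Strike 5 from E, J.
E has just one choice, so E = 3. Strike 3 from D, F, J.
D has just one choice, so D = 2. Remove 2 from F, J.
J's domain is down to {6}, so J = 6. Eliminate 6 elsewhere: F.
F must be 7 (only option left). So G, I can't be 7.
G's domain is down to {4}, so G = 4.
That leaves I = 1.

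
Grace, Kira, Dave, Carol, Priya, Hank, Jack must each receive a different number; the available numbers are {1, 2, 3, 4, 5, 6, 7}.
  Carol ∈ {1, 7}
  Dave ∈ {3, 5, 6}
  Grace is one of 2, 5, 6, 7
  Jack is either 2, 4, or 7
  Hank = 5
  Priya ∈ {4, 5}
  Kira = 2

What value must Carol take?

1

Kira must be 2 (only option left). Eliminate 2 elsewhere: Grace, Jack.
Hank has just one choice, so Hank = 5. Eliminate 5 elsewhere: Grace, Dave, Priya.
Priya must be 4 (only option left). Eliminate 4 elsewhere: Jack.
Jack's domain is down to {7}, so Jack = 7. So Grace, Carol can't be 7.
So Carol = 1.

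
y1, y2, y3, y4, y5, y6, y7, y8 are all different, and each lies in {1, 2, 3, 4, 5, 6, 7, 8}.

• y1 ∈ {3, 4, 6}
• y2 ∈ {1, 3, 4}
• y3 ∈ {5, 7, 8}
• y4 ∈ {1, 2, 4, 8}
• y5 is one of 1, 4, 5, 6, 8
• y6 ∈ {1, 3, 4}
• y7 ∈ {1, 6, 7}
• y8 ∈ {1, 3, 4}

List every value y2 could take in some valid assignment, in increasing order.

1, 3, 4

The 8 variables together cover exactly {1, 2, 3, 4, 5, 6, 7, 8} — 8 values for 8 variables — and 2 appears only in y4's list, so y4 = 2.
y2, y6, y8 share exactly the 3 values {1, 3, 4}; by pigeonhole those values go to them, so strike 1, 3, 4 from y1, y5, y7.
y1 has just one choice, so y1 = 6. So y5, y7 can't be 6.
That leaves y7 = 7. So y3 can't be 7.
No further eliminations apply; y2 can still be any of 1, 3, 4.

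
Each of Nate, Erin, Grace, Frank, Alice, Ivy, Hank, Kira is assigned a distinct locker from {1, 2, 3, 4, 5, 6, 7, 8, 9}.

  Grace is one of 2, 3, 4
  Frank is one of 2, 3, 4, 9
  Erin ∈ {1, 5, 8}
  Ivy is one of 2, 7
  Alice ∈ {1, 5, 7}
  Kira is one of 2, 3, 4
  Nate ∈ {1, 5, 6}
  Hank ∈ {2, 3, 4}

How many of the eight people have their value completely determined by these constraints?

Grace, Hank, Kira between them cover only {2, 3, 4} — a naked triple. Remove those values from Frank, Ivy.
Frank must be 9 (only option left).
Ivy must be 7 (only option left). Strike 7 from Alice.
Determined: Frank=9, Ivy=7. The other people each still have more than one consistent value. That makes 2.

2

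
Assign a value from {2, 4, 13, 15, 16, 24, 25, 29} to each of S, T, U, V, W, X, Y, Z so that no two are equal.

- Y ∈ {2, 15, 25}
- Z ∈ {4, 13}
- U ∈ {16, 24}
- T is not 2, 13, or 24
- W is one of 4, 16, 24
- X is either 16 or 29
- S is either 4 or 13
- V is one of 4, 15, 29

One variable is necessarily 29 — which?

X

Among the 8 variables, 2 fits only Y (and all 8 values in {2, 4, 13, 15, 16, 24, 25, 29} must be used), so Y = 2.
The 7 still-open variables draw from only 7 values {4, 13, 15, 16, 24, 25, 29}, so each is used; only T can be 25, hence T = 25.
The 6 still-open variables together cover exactly {4, 13, 15, 16, 24, 29} — 6 values for 6 variables — and 15 appears only in V's list, so V = 15.
Among the 5 still-open variables, 29 fits only X (and all 5 values in {4, 13, 16, 24, 29} must be used), so X = 29.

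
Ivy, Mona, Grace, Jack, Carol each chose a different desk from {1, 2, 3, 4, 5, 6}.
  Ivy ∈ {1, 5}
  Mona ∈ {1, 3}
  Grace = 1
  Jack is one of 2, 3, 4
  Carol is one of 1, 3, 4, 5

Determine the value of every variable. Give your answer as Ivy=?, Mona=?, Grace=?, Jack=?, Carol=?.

Grace has just one choice, so Grace = 1. Eliminate 1 elsewhere: Ivy, Mona, Carol.
Ivy has just one choice, so Ivy = 5. Strike 5 from Carol.
Mona must be 3 (only option left). Eliminate 3 elsewhere: Jack, Carol.
Carol's domain is down to {4}, so Carol = 4. Strike 4 from Jack.
Jack has just one choice, so Jack = 2.

Ivy=5, Mona=3, Grace=1, Jack=2, Carol=4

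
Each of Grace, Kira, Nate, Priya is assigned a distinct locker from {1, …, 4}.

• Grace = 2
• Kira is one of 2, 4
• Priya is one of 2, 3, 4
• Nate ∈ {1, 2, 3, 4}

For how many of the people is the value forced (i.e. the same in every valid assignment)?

4

Grace must be 2 (only option left). Strike 2 from Kira, Nate, Priya.
Kira must be 4 (only option left). Strike 4 from Nate, Priya.
Priya's domain is down to {3}, so Priya = 3. Strike 3 from Nate.
Nate must be 1 (only option left).
Every person is fixed: Grace=2, Kira=4, Nate=1, Priya=3. That makes 4.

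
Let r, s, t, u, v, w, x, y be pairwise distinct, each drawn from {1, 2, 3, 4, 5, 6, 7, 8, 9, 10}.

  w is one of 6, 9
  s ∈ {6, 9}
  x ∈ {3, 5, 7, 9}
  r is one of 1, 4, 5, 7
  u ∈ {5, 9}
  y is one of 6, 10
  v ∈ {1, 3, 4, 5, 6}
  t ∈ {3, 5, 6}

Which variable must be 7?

The 8 variables draw from only 8 values {1, 3, 4, 5, 6, 7, 9, 10}, so each is used; only y can be 10, hence y = 10.
The 2 variables s and w are confined to {6, 9}, which locks those values in; drop them from t, u, v, x.
u has just one choice, so u = 5. So r, t, v, x can't be 5.
t has just one choice, so t = 3. Strike 3 from v, x.
So 7 goes to x.

x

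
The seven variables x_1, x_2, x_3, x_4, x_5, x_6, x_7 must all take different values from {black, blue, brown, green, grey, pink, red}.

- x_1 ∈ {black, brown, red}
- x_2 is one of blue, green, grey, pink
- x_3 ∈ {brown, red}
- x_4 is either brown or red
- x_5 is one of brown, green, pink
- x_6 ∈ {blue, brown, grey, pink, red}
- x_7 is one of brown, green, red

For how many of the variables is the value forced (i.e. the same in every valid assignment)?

3

Among the 7 variables, black fits only x_1 (and all 7 values in {black, blue, brown, green, grey, pink, red} must be used), so x_1 = black.
The 2 variables x_3 and x_4 are confined to {brown, red}, which locks those values in; drop them from x_5, x_6, x_7.
x_7 must be green (only option left). Strike green from x_2, x_5.
That leaves x_5 = pink. Strike pink from x_2, x_6.
Determined: x_1=black, x_5=pink, x_7=green. The other variables each still have more than one consistent value. That makes 3.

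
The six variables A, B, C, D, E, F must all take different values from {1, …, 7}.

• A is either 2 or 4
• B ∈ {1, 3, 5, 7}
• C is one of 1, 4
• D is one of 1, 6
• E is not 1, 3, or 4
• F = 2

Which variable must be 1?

F has just one choice, so F = 2. So A, E can't be 2.
A's domain is down to {4}, so A = 4. Strike 4 from C.
So 1 goes to C.

C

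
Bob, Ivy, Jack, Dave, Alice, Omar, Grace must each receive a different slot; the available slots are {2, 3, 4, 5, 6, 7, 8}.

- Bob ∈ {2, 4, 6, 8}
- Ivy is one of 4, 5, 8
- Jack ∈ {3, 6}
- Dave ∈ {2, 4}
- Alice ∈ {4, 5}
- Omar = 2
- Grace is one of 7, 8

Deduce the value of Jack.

3

Omar's domain is down to {2}, so Omar = 2. Eliminate 2 elsewhere: Bob, Dave.
Dave's domain is down to {4}, so Dave = 4. Remove 4 from Bob, Ivy, Alice.
Alice's domain is down to {5}, so Alice = 5. Eliminate 5 elsewhere: Ivy.
Ivy must be 8 (only option left). Eliminate 8 elsewhere: Bob, Grace.
Grace's domain is down to {7}, so Grace = 7.
Bob must be 6 (only option left). Remove 6 from Jack.
So Jack = 3.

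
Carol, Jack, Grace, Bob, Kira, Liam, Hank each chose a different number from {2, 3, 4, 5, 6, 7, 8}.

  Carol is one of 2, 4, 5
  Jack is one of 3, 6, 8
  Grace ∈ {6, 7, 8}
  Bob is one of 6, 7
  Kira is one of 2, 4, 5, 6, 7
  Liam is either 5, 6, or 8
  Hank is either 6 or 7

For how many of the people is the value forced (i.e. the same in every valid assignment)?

The 7 variables together cover exactly {2, 3, 4, 5, 6, 7, 8} — 7 values for 7 variables — and 3 appears only in Jack's list, so Jack = 3.
Bob and Hank share exactly the 2 values {6, 7}; by pigeonhole those values go to them, so strike 6, 7 from Grace, Kira, Liam.
That leaves Grace = 8. Eliminate 8 elsewhere: Liam.
Liam's domain is down to {5}, so Liam = 5. So Carol, Kira can't be 5.
Determined: Jack=3, Grace=8, Liam=5. The other people each still have more than one consistent value. That makes 3.

3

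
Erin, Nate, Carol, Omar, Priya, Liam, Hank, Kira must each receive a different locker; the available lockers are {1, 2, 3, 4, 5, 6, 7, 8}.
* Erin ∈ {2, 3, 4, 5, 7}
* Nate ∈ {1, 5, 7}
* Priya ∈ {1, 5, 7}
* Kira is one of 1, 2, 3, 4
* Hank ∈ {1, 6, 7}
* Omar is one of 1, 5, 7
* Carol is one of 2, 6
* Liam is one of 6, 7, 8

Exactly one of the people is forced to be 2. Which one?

Among the 8 variables, 8 fits only Liam (and all 8 values in {1, 2, 3, 4, 5, 6, 7, 8} must be used), so Liam = 8.
The 3 variables Nate, Omar, Priya are confined to {1, 5, 7}, which locks those values in; drop them from Erin, Hank, Kira.
Hank's domain is down to {6}, so Hank = 6. Strike 6 from Carol.
So 2 goes to Carol.

Carol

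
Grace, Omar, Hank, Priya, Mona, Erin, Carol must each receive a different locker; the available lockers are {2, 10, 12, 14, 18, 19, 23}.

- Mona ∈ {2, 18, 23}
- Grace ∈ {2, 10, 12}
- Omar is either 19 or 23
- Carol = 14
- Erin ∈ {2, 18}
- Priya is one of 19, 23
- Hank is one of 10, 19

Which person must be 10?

Carol's domain is down to {14}, so Carol = 14.
The 6 still-open variables draw from only 6 values {2, 10, 12, 18, 19, 23}, so each is used; only Grace can be 12, hence Grace = 12.
The 5 still-open variables together cover exactly {2, 10, 18, 19, 23} — 5 values for 5 variables — and 10 appears only in Hank's list, so Hank = 10.

Hank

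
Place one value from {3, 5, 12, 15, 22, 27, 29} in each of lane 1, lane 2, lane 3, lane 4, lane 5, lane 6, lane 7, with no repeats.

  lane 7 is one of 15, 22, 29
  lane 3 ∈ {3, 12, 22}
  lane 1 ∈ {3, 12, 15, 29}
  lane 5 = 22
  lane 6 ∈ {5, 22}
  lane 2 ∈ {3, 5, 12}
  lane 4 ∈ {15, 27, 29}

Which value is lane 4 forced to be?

lane 5 must be 22 (only option left). So lane 3, lane 6, lane 7 can't be 22.
That leaves lane 6 = 5. So lane 2 can't be 5.
The 5 still-open variables draw from only 5 values {3, 12, 15, 27, 29}, so each is used; only lane 4 can be 27, hence lane 4 = 27.

27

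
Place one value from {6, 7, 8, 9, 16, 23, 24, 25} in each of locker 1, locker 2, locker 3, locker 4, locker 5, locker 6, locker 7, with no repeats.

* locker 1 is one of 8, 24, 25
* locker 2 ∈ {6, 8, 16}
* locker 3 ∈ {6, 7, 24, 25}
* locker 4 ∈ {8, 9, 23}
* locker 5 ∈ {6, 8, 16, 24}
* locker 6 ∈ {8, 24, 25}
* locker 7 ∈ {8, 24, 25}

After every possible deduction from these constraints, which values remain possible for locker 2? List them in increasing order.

6, 16

The 3 variables locker 1, locker 6, locker 7 are confined to {8, 24, 25}, which locks those values in; drop them from locker 2, locker 3, locker 4, locker 5.
The 2 variables locker 2 and locker 5 are confined to {6, 16}, which locks those values in; drop them from locker 3.
locker 3's domain is down to {7}, so locker 3 = 7.
No further eliminations apply; locker 2 can still be any of 6, 16.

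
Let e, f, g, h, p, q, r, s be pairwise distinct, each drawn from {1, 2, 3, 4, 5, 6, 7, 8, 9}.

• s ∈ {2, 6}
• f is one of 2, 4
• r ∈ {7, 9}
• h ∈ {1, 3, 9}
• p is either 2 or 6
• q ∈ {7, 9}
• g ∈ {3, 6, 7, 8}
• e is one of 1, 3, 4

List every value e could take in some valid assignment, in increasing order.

1, 3

The 8 variables draw from only 8 values {1, 2, 3, 4, 6, 7, 8, 9}, so each is used; only g can be 8, hence g = 8.
p and s share exactly the 2 values {2, 6}; by pigeonhole those values go to them, so strike 2, 6 from f.
That leaves f = 4. Eliminate 4 elsewhere: e.
q and r share exactly the 2 values {7, 9}; by pigeonhole those values go to them, so strike 7, 9 from h.
No further eliminations apply; e can still be any of 1, 3.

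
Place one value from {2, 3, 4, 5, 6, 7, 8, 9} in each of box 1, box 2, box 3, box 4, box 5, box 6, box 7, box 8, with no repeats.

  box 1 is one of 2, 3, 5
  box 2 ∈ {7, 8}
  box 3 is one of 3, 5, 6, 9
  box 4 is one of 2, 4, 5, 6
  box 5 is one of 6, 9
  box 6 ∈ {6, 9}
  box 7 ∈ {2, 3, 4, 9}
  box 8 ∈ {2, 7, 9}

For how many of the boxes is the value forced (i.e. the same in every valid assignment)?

Among the 8 variables, 8 fits only box 2 (and all 8 values in {2, 3, 4, 5, 6, 7, 8, 9} must be used), so box 2 = 8.
The 7 still-open variables together cover exactly {2, 3, 4, 5, 6, 7, 9} — 7 values for 7 variables — and 7 appears only in box 8's list, so box 8 = 7.
The 2 variables box 5 and box 6 are confined to {6, 9}, which locks those values in; drop them from box 3, box 4, box 7.
Determined: box 2=8, box 8=7. The other boxes each still have more than one consistent value. That makes 2.

2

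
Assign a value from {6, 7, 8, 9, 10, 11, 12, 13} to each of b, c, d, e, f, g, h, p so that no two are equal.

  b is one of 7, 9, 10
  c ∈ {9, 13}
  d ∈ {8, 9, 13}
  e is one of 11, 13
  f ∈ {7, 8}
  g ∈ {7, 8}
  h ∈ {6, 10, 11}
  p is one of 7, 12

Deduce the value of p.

The 8 variables draw from only 8 values {6, 7, 8, 9, 10, 11, 12, 13}, so each is used; only h can be 6, hence h = 6.
Among the 7 still-open variables, 10 fits only b (and all 7 values in {7, 8, 9, 10, 11, 12, 13} must be used), so b = 10.
The 6 still-open variables draw from only 6 values {7, 8, 9, 11, 12, 13}, so each is used; only e can be 11, hence e = 11.
The 5 still-open variables draw from only 5 values {7, 8, 9, 12, 13}, so each is used; only p can be 12, hence p = 12.

12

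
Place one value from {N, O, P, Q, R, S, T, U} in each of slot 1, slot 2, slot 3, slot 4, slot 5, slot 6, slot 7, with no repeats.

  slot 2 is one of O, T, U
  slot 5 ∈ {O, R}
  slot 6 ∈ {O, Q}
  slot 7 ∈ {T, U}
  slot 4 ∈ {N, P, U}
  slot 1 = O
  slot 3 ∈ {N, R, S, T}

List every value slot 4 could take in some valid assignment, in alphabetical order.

slot 1 has just one choice, so slot 1 = O. Remove O from slot 2, slot 5, slot 6.
slot 5's domain is down to {R}, so slot 5 = R. Remove R from slot 3.
slot 6's domain is down to {Q}, so slot 6 = Q.
slot 2 and slot 7 share exactly the 2 values {T, U}; by pigeonhole those values go to them, so strike T, U from slot 3, slot 4.
No further eliminations apply; slot 4 can still be any of N, P.

N, P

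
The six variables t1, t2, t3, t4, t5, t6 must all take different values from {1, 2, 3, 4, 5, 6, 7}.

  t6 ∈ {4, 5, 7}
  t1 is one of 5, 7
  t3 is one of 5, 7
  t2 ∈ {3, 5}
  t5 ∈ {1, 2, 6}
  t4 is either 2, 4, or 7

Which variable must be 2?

t1 and t3 share exactly the 2 values {5, 7}; by pigeonhole those values go to them, so strike 5, 7 from t2, t4, t6.
That leaves t2 = 3.
t6 has just one choice, so t6 = 4. Remove 4 from t4.
So 2 goes to t4.

t4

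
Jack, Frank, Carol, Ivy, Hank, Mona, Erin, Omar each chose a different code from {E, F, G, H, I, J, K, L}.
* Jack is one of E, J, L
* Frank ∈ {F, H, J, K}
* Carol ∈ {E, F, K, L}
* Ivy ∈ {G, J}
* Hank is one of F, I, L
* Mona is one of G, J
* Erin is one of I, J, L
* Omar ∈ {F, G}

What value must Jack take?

E

Among the 8 variables, H fits only Frank (and all 8 values in {E, F, G, H, I, J, K, L} must be used), so Frank = H.
Among the 7 still-open variables, K fits only Carol (and all 7 values in {E, F, G, I, J, K, L} must be used), so Carol = K.
The 6 still-open variables draw from only 6 values {E, F, G, I, J, L}, so each is used; only Jack can be E, hence Jack = E.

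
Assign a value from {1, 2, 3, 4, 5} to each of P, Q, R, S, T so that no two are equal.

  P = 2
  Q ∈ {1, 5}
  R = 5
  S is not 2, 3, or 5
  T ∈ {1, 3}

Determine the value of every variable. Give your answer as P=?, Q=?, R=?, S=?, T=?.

P's domain is down to {2}, so P = 2.
That leaves R = 5. So Q can't be 5.
That leaves Q = 1. So S, T can't be 1.
S must be 4 (only option left).
T has just one choice, so T = 3.

P=2, Q=1, R=5, S=4, T=3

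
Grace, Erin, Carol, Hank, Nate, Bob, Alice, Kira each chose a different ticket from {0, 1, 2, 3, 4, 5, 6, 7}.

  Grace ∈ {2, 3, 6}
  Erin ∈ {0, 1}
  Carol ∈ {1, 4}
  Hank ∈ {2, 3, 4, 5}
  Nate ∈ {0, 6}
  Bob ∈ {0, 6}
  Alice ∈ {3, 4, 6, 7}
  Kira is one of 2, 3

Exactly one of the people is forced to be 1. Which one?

Erin

The 8 variables together cover exactly {0, 1, 2, 3, 4, 5, 6, 7} — 8 values for 8 variables — and 5 appears only in Hank's list, so Hank = 5.
Among the 7 still-open variables, 7 fits only Alice (and all 7 values in {0, 1, 2, 3, 4, 6, 7} must be used), so Alice = 7.
Among the 6 still-open variables, 4 fits only Carol (and all 6 values in {0, 1, 2, 3, 4, 6} must be used), so Carol = 4.
The 5 still-open variables together cover exactly {0, 1, 2, 3, 6} — 5 values for 5 variables — and 1 appears only in Erin's list, so Erin = 1.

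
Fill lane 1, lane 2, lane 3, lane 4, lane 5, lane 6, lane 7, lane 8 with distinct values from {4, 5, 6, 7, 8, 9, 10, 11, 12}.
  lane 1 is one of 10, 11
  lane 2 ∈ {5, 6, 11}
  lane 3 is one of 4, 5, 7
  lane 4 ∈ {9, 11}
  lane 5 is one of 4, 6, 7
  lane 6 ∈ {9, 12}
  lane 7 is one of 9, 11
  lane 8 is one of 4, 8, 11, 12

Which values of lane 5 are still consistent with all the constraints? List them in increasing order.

4, 6, 7

The 2 variables lane 4 and lane 7 are confined to {9, 11}, which locks those values in; drop them from lane 1, lane 2, lane 6, lane 8.
That leaves lane 1 = 10.
That leaves lane 6 = 12. So lane 8 can't be 12.
No further eliminations apply; lane 5 can still be any of 4, 6, 7.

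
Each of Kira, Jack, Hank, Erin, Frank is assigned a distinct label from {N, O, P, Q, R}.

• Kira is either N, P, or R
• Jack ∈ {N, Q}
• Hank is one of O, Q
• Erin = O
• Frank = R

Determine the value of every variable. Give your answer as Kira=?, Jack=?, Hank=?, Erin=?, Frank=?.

Erin must be O (only option left). Eliminate O elsewhere: Hank.
That leaves Frank = R. Remove R from Kira.
Hank has just one choice, so Hank = Q. Strike Q from Jack.
Jack's domain is down to {N}, so Jack = N. So Kira can't be N.
Kira has just one choice, so Kira = P.

Kira=P, Jack=N, Hank=Q, Erin=O, Frank=R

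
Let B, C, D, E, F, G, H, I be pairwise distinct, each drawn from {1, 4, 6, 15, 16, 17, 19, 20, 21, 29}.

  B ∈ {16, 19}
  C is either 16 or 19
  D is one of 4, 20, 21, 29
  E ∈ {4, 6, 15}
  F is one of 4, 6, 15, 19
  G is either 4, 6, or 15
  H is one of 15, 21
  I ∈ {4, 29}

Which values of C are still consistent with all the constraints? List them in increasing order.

The 8 variables draw from only 8 values {4, 6, 15, 16, 19, 20, 21, 29}, so each is used; only D can be 20, hence D = 20.
The 7 still-open variables draw from only 7 values {4, 6, 15, 16, 19, 21, 29}, so each is used; only H can be 21, hence H = 21.
The 6 still-open variables together cover exactly {4, 6, 15, 16, 19, 29} — 6 values for 6 variables — and 29 appears only in I's list, so I = 29.
B and C between them cover only {16, 19} — a naked pair. Remove those values from F.
No further eliminations apply; C can still be any of 16, 19.

16, 19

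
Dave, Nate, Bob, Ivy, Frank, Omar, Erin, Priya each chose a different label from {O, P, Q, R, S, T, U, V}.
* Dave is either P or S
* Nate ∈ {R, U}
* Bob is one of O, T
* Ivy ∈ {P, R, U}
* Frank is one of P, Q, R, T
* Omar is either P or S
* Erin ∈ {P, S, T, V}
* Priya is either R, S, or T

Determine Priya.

T

The 8 variables draw from only 8 values {O, P, Q, R, S, T, U, V}, so each is used; only Bob can be O, hence Bob = O.
The 7 still-open variables draw from only 7 values {P, Q, R, S, T, U, V}, so each is used; only Frank can be Q, hence Frank = Q.
The 6 still-open variables draw from only 6 values {P, R, S, T, U, V}, so each is used; only Erin can be V, hence Erin = V.
The 5 still-open variables together cover exactly {P, R, S, T, U} — 5 values for 5 variables — and T appears only in Priya's list, so Priya = T.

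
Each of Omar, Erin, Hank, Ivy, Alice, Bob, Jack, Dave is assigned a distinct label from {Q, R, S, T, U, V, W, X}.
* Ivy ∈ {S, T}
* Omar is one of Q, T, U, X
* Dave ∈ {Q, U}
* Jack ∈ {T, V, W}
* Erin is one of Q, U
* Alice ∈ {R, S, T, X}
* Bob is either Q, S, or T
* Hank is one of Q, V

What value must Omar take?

X

The 8 variables together cover exactly {Q, R, S, T, U, V, W, X} — 8 values for 8 variables — and R appears only in Alice's list, so Alice = R.
The 7 still-open variables together cover exactly {Q, S, T, U, V, W, X} — 7 values for 7 variables — and W appears only in Jack's list, so Jack = W.
The 6 still-open variables draw from only 6 values {Q, S, T, U, V, X}, so each is used; only Hank can be V, hence Hank = V.
The 5 still-open variables draw from only 5 values {Q, S, T, U, X}, so each is used; only Omar can be X, hence Omar = X.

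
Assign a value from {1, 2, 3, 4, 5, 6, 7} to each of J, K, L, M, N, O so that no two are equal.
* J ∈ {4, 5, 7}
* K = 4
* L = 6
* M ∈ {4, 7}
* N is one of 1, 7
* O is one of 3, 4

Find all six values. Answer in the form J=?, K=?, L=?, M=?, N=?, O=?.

K's domain is down to {4}, so K = 4. Eliminate 4 elsewhere: J, M, O.
L must be 6 (only option left).
M must be 7 (only option left). So J, N can't be 7.
That leaves N = 1.
That leaves O = 3.
J's domain is down to {5}, so J = 5.

J=5, K=4, L=6, M=7, N=1, O=3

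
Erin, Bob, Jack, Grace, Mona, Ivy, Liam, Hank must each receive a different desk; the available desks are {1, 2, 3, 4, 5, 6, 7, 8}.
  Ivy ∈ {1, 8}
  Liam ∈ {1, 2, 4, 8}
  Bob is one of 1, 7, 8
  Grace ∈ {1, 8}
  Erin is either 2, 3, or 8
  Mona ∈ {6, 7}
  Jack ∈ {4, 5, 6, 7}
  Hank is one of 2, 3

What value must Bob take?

7

The 8 variables together cover exactly {1, 2, 3, 4, 5, 6, 7, 8} — 8 values for 8 variables — and 5 appears only in Jack's list, so Jack = 5.
The 7 still-open variables draw from only 7 values {1, 2, 3, 4, 6, 7, 8}, so each is used; only Liam can be 4, hence Liam = 4.
Among the 6 still-open variables, 6 fits only Mona (and all 6 values in {1, 2, 3, 6, 7, 8} must be used), so Mona = 6.
The 5 still-open variables together cover exactly {1, 2, 3, 7, 8} — 5 values for 5 variables — and 7 appears only in Bob's list, so Bob = 7.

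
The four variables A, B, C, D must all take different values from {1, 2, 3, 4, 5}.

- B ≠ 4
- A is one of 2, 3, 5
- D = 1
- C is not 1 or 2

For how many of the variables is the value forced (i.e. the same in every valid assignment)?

1

D has just one choice, so D = 1. Eliminate 1 elsewhere: B.
Determined: D=1. The other variables each still have more than one consistent value. That makes 1.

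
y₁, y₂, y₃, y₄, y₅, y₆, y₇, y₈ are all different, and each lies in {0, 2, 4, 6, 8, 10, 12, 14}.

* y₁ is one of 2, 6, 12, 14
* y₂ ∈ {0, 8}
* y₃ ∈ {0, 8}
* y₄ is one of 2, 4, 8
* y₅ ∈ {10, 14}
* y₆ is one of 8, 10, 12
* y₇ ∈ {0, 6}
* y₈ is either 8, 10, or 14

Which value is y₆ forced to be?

12

The 8 variables together cover exactly {0, 2, 4, 6, 8, 10, 12, 14} — 8 values for 8 variables — and 4 appears only in y₄'s list, so y₄ = 4.
The 7 still-open variables draw from only 7 values {0, 2, 6, 8, 10, 12, 14}, so each is used; only y₁ can be 2, hence y₁ = 2.
The 6 still-open variables together cover exactly {0, 6, 8, 10, 12, 14} — 6 values for 6 variables — and 6 appears only in y₇'s list, so y₇ = 6.
The 5 still-open variables together cover exactly {0, 8, 10, 12, 14} — 5 values for 5 variables — and 12 appears only in y₆'s list, so y₆ = 12.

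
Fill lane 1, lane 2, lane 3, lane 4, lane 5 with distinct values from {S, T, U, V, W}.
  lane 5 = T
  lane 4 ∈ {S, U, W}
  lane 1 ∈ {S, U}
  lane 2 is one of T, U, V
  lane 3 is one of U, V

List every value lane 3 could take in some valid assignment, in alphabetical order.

lane 5 has just one choice, so lane 5 = T. Eliminate T elsewhere: lane 2.
The 4 still-open variables draw from only 4 values {S, U, V, W}, so each is used; only lane 4 can be W, hence lane 4 = W.
Among the 3 still-open variables, S fits only lane 1 (and all 3 values in {S, U, V} must be used), so lane 1 = S.
No further eliminations apply; lane 3 can still be any of U, V.

U, V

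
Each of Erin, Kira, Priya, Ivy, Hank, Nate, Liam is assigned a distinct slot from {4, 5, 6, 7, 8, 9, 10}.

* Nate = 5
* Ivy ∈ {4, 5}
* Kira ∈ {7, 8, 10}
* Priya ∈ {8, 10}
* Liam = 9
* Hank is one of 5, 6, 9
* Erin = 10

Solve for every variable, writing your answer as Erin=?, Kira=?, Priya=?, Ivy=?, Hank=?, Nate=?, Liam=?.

Erin's domain is down to {10}, so Erin = 10. Eliminate 10 elsewhere: Kira, Priya.
Priya's domain is down to {8}, so Priya = 8. Eliminate 8 elsewhere: Kira.
That leaves Nate = 5. So Ivy, Hank can't be 5.
Liam must be 9 (only option left). So Hank can't be 9.
That leaves Kira = 7.
Ivy's domain is down to {4}, so Ivy = 4.
Hank's domain is down to {6}, so Hank = 6.

Erin=10, Kira=7, Priya=8, Ivy=4, Hank=6, Nate=5, Liam=9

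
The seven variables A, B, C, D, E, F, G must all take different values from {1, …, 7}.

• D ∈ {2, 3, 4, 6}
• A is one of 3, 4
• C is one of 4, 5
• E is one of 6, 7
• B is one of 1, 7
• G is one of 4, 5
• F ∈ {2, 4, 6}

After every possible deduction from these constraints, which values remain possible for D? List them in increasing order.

2, 6

The 7 variables together cover exactly {1, 2, 3, 4, 5, 6, 7} — 7 values for 7 variables — and 1 appears only in B's list, so B = 1.
The 6 still-open variables together cover exactly {2, 3, 4, 5, 6, 7} — 6 values for 6 variables — and 7 appears only in E's list, so E = 7.
C and G between them cover only {4, 5} — a naked pair. Remove those values from A, D, F.
A's domain is down to {3}, so A = 3. Eliminate 3 elsewhere: D.
No further eliminations apply; D can still be any of 2, 6.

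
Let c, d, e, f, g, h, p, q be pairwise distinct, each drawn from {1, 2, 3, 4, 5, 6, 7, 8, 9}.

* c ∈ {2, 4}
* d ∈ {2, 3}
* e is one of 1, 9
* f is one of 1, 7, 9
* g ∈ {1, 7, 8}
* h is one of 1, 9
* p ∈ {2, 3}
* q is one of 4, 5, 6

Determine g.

d and p between them cover only {2, 3} — a naked pair. Remove those values from c.
That leaves c = 4. Remove 4 from q.
The 2 variables e and h are confined to {1, 9}, which locks those values in; drop them from f, g.
That leaves f = 7. So g can't be 7.
So g = 8.

8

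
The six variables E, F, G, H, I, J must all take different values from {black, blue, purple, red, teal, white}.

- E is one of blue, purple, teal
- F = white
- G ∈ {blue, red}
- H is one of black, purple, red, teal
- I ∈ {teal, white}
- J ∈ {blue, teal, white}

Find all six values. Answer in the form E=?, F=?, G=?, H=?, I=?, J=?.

E=purple, F=white, G=red, H=black, I=teal, J=blue

F's domain is down to {white}, so F = white. Remove white from I, J.
I must be teal (only option left). So E, H, J can't be teal.
J's domain is down to {blue}, so J = blue. Remove blue from E, G.
E has just one choice, so E = purple. Eliminate purple elsewhere: H.
G's domain is down to {red}, so G = red. Strike red from H.
H has just one choice, so H = black.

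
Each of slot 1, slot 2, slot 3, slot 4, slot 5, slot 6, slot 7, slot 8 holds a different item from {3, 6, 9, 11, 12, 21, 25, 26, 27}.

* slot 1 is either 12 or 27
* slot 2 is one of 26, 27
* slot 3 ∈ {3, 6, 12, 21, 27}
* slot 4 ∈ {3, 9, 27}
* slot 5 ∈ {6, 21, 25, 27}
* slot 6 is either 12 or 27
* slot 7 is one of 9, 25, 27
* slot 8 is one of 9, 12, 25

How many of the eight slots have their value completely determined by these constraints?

2

The 8 variables together cover exactly {3, 6, 9, 12, 21, 25, 26, 27} — 8 values for 8 variables — and 26 appears only in slot 2's list, so slot 2 = 26.
slot 1 and slot 6 share exactly the 2 values {12, 27}; by pigeonhole those values go to them, so strike 12, 27 from slot 3, slot 4, slot 5, slot 7, slot 8.
slot 7 and slot 8 share exactly the 2 values {9, 25}; by pigeonhole those values go to them, so strike 9, 25 from slot 4, slot 5.
That leaves slot 4 = 3. Strike 3 from slot 3.
Determined: slot 2=26, slot 4=3. The other slots each still have more than one consistent value. That makes 2.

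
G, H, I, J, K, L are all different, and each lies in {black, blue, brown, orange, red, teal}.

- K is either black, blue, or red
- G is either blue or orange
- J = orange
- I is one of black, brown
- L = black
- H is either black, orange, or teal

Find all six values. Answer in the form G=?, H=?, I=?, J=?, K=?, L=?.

G=blue, H=teal, I=brown, J=orange, K=red, L=black

J has just one choice, so J = orange. Strike orange from G, H.
L has just one choice, so L = black. Remove black from H, I, K.
That leaves G = blue. Remove blue from K.
That leaves H = teal.
I's domain is down to {brown}, so I = brown.
K must be red (only option left).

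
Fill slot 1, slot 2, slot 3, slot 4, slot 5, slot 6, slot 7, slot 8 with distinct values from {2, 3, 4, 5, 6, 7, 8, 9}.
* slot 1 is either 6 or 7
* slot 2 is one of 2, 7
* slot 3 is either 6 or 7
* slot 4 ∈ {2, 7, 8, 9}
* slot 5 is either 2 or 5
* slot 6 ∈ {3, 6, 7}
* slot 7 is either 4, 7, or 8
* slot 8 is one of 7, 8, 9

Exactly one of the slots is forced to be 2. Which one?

slot 2

The 8 variables together cover exactly {2, 3, 4, 5, 6, 7, 8, 9} — 8 values for 8 variables — and 3 appears only in slot 6's list, so slot 6 = 3.
The 7 still-open variables draw from only 7 values {2, 4, 5, 6, 7, 8, 9}, so each is used; only slot 7 can be 4, hence slot 7 = 4.
Among the 6 still-open variables, 5 fits only slot 5 (and all 6 values in {2, 5, 6, 7, 8, 9} must be used), so slot 5 = 5.
slot 1 and slot 3 share exactly the 2 values {6, 7}; by pigeonhole those values go to them, so strike 6, 7 from slot 2, slot 4, slot 8.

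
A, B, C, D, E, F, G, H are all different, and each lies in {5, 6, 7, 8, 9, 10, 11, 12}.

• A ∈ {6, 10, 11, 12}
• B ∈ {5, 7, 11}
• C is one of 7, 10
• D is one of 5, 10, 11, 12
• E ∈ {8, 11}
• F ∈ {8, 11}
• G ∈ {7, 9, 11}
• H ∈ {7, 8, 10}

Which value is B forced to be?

5

The 8 variables together cover exactly {5, 6, 7, 8, 9, 10, 11, 12} — 8 values for 8 variables — and 6 appears only in A's list, so A = 6.
The 7 still-open variables together cover exactly {5, 7, 8, 9, 10, 11, 12} — 7 values for 7 variables — and 9 appears only in G's list, so G = 9.
Among the 6 still-open variables, 12 fits only D (and all 6 values in {5, 7, 8, 10, 11, 12} must be used), so D = 12.
The 5 still-open variables draw from only 5 values {5, 7, 8, 10, 11}, so each is used; only B can be 5, hence B = 5.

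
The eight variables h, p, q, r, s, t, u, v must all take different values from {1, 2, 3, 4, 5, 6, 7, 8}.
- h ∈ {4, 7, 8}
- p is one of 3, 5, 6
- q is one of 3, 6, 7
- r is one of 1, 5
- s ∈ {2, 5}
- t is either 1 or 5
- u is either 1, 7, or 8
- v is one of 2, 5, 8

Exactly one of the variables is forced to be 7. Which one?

u

The 8 variables together cover exactly {1, 2, 3, 4, 5, 6, 7, 8} — 8 values for 8 variables — and 4 appears only in h's list, so h = 4.
The 2 variables r and t are confined to {1, 5}, which locks those values in; drop them from p, s, u, v.
s must be 2 (only option left). So v can't be 2.
v must be 8 (only option left). Remove 8 from u.
So 7 goes to u.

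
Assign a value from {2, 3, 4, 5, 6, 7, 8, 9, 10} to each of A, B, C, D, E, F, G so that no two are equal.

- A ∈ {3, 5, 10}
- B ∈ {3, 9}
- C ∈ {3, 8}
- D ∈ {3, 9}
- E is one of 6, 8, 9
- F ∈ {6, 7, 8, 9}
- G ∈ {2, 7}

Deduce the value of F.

7

B and D share exactly the 2 values {3, 9}; by pigeonhole those values go to them, so strike 3, 9 from A, C, E, F.
C has just one choice, so C = 8. So E, F can't be 8.
E has just one choice, so E = 6. Eliminate 6 elsewhere: F.
So F = 7.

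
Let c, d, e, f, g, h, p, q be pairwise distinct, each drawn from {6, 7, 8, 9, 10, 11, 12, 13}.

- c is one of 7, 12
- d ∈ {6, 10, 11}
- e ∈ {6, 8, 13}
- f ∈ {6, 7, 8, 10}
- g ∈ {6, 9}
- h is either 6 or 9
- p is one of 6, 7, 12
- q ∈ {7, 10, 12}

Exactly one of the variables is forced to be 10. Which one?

q

The 8 variables together cover exactly {6, 7, 8, 9, 10, 11, 12, 13} — 8 values for 8 variables — and 11 appears only in d's list, so d = 11.
The 7 still-open variables together cover exactly {6, 7, 8, 9, 10, 12, 13} — 7 values for 7 variables — and 13 appears only in e's list, so e = 13.
The 6 still-open variables draw from only 6 values {6, 7, 8, 9, 10, 12}, so each is used; only f can be 8, hence f = 8.
The 5 still-open variables together cover exactly {6, 7, 9, 10, 12} — 5 values for 5 variables — and 10 appears only in q's list, so q = 10.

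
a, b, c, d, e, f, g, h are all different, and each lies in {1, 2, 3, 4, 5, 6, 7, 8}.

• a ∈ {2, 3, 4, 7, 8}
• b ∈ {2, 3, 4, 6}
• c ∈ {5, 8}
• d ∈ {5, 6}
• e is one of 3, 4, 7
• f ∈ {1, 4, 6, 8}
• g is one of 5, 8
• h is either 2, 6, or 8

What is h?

The 8 variables draw from only 8 values {1, 2, 3, 4, 5, 6, 7, 8}, so each is used; only f can be 1, hence f = 1.
c and g between them cover only {5, 8} — a naked pair. Remove those values from a, d, h.
d has just one choice, so d = 6. Eliminate 6 elsewhere: b, h.
So h = 2.

2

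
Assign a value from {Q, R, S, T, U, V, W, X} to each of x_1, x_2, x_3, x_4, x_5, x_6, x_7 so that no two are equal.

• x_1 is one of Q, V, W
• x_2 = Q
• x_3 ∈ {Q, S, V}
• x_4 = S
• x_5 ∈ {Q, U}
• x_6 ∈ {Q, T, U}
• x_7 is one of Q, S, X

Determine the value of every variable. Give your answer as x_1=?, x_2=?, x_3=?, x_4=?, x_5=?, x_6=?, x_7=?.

x_1=W, x_2=Q, x_3=V, x_4=S, x_5=U, x_6=T, x_7=X

x_2 must be Q (only option left). So x_1, x_3, x_5, x_6, x_7 can't be Q.
x_4 must be S (only option left). So x_3, x_7 can't be S.
That leaves x_5 = U. Remove U from x_6.
x_6's domain is down to {T}, so x_6 = T.
That leaves x_7 = X.
That leaves x_3 = V. Remove V from x_1.
x_1 has just one choice, so x_1 = W.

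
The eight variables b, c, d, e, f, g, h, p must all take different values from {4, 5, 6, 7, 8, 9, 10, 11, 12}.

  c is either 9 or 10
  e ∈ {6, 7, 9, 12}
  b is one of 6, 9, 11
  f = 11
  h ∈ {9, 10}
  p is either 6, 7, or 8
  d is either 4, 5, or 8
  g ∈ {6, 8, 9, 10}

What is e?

f's domain is down to {11}, so f = 11. Strike 11 from b.
c and h share exactly the 2 values {9, 10}; by pigeonhole those values go to them, so strike 9, 10 from b, e, g.
b must be 6 (only option left). So e, g, p can't be 6.
g's domain is down to {8}, so g = 8. So d, p can't be 8.
p has just one choice, so p = 7. So e can't be 7.
So e = 12.

12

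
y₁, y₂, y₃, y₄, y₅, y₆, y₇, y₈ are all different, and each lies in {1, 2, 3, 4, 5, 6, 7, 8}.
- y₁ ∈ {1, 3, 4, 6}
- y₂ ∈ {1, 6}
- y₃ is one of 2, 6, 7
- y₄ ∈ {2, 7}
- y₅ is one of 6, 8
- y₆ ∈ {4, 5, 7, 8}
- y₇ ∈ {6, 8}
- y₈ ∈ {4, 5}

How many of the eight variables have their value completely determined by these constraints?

The 8 variables together cover exactly {1, 2, 3, 4, 5, 6, 7, 8} — 8 values for 8 variables — and 3 appears only in y₁'s list, so y₁ = 3.
Among the 7 still-open variables, 1 fits only y₂ (and all 7 values in {1, 2, 4, 5, 6, 7, 8} must be used), so y₂ = 1.
y₅ and y₇ share exactly the 2 values {6, 8}; by pigeonhole those values go to them, so strike 6, 8 from y₃, y₆.
The 2 variables y₃ and y₄ are confined to {2, 7}, which locks those values in; drop them from y₆.
Determined: y₁=3, y₂=1. The other variables each still have more than one consistent value. That makes 2.

2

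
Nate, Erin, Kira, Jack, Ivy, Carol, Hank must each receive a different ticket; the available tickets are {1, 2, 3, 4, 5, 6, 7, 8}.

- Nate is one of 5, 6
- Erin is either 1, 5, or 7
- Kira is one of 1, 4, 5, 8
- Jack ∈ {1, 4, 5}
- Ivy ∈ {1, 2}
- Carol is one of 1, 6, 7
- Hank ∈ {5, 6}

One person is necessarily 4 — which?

Jack

The 7 variables together cover exactly {1, 2, 4, 5, 6, 7, 8} — 7 values for 7 variables — and 2 appears only in Ivy's list, so Ivy = 2.
The 6 still-open variables together cover exactly {1, 4, 5, 6, 7, 8} — 6 values for 6 variables — and 8 appears only in Kira's list, so Kira = 8.
The 5 still-open variables draw from only 5 values {1, 4, 5, 6, 7}, so each is used; only Jack can be 4, hence Jack = 4.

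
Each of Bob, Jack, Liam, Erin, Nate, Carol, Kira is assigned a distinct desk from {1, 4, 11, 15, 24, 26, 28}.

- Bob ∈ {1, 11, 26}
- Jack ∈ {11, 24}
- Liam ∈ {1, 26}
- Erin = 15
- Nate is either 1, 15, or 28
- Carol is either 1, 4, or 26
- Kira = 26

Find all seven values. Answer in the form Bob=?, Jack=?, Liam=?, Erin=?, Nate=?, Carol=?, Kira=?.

Bob=11, Jack=24, Liam=1, Erin=15, Nate=28, Carol=4, Kira=26

Erin's domain is down to {15}, so Erin = 15. Eliminate 15 elsewhere: Nate.
That leaves Kira = 26. Eliminate 26 elsewhere: Bob, Liam, Carol.
Liam must be 1 (only option left). Strike 1 from Bob, Nate, Carol.
Nate must be 28 (only option left).
Carol's domain is down to {4}, so Carol = 4.
That leaves Bob = 11. Strike 11 from Jack.
Jack must be 24 (only option left).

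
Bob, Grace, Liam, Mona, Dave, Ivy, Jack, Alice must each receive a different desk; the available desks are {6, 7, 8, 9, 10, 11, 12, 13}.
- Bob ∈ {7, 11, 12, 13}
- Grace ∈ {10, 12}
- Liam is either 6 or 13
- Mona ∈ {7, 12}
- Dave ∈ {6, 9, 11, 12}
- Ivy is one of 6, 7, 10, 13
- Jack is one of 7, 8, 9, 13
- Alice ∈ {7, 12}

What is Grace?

10

Among the 8 variables, 8 fits only Jack (and all 8 values in {6, 7, 8, 9, 10, 11, 12, 13} must be used), so Jack = 8.
The 7 still-open variables together cover exactly {6, 7, 9, 10, 11, 12, 13} — 7 values for 7 variables — and 9 appears only in Dave's list, so Dave = 9.
The 6 still-open variables together cover exactly {6, 7, 10, 11, 12, 13} — 6 values for 6 variables — and 11 appears only in Bob's list, so Bob = 11.
Mona and Alice between them cover only {7, 12} — a naked pair. Remove those values from Grace, Ivy.
So Grace = 10.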